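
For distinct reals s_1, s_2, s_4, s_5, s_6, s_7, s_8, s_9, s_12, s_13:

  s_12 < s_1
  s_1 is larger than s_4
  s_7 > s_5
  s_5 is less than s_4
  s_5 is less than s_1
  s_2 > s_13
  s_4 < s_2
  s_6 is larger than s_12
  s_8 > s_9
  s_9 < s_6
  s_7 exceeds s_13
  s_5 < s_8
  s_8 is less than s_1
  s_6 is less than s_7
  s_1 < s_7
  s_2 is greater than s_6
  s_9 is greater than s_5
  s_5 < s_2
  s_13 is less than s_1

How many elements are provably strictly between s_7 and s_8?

Chaining upward from s_8 reaches: s_1.
Chaining downward from s_7 reaches: s_5, s_13, s_9, s_12, s_4, s_6, s_1.
Strictly between s_8 and s_7 are those in both lists: s_1 — 1 element.

1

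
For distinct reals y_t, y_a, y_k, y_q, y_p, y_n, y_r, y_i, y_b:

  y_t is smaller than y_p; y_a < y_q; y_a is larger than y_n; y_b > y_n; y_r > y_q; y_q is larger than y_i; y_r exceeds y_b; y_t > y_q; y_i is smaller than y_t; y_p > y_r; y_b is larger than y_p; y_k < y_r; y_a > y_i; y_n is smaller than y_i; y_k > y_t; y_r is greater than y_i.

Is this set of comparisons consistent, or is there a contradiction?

We have y_b < y_r stated directly, yet also y_r < y_p < y_b by chaining the others — so y_r < y_b. Contradiction.

inconsistent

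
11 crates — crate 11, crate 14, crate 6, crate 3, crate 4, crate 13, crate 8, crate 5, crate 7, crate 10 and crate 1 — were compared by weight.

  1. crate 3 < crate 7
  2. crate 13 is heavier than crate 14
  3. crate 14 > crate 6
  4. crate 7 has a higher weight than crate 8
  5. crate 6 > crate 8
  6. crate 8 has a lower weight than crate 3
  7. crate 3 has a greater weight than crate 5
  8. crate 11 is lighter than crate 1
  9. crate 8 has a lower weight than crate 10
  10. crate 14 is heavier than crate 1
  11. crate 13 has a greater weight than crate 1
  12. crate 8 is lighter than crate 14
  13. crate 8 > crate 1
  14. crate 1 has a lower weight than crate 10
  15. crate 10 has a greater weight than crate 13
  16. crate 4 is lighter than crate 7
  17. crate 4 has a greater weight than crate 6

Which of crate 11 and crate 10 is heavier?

crate 11 < crate 1 and crate 1 < crate 8 give crate 11 < crate 8.
Then crate 8 < crate 6 extends the chain to crate 6.
Then crate 6 < crate 14 extends the chain to crate 14.
Then crate 14 < crate 13 extends the chain to crate 13.
With crate 13 < crate 10: crate 11 < crate 1 < crate 8 < crate 6 < crate 14 < crate 13 < crate 10.
So crate 11 < crate 10; crate 10 is the heavier of the two.

crate 10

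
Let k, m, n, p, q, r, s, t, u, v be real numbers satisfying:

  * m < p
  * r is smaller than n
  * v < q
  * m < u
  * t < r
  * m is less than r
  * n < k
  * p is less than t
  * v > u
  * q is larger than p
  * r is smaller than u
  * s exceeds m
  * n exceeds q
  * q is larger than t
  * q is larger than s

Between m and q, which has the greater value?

q

The relevant relations are m < p; p < t; t < r; r < u; u < v; v < q.
Together: m < p < t < r < u < v < q.
So m < q; q is the larger of the two.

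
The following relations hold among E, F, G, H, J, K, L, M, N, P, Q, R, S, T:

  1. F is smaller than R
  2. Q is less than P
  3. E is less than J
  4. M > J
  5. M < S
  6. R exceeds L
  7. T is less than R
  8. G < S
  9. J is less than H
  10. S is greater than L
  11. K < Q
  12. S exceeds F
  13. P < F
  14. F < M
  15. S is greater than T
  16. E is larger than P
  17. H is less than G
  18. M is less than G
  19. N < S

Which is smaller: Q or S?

Chaining the given relations: Q < P < E < J < M < S.
So Q < S; Q is the smaller of the two.

Q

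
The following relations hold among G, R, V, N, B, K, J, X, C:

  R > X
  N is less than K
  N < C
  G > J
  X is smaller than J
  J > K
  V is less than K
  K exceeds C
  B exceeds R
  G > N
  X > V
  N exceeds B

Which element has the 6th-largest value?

Piecing the relations together gives one ordering: V < X < R < B < N < C < K < J < G.
Counting 6 from the largest end gives B.

B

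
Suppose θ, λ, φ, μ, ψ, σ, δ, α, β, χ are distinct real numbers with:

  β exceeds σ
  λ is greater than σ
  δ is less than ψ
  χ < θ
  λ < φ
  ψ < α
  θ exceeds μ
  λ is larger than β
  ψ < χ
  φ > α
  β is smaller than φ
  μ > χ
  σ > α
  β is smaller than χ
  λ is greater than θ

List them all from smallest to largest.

δ < ψ < α < σ < β < χ < μ < θ < λ < φ

Each adjacent pair is fixed by a given relation: δ < ψ; ψ < α; α < σ; σ < β; β < χ; χ < μ; μ < θ; θ < λ; λ < φ. Chaining them end to end gives the full order.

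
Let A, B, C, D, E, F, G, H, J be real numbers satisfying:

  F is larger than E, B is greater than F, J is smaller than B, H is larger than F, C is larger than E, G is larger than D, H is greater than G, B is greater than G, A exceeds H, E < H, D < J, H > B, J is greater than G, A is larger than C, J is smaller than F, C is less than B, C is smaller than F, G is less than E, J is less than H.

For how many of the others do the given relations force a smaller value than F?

The elements the relations force below F are D, G, E, J, C — no chain reaches any other.
That is 5.

5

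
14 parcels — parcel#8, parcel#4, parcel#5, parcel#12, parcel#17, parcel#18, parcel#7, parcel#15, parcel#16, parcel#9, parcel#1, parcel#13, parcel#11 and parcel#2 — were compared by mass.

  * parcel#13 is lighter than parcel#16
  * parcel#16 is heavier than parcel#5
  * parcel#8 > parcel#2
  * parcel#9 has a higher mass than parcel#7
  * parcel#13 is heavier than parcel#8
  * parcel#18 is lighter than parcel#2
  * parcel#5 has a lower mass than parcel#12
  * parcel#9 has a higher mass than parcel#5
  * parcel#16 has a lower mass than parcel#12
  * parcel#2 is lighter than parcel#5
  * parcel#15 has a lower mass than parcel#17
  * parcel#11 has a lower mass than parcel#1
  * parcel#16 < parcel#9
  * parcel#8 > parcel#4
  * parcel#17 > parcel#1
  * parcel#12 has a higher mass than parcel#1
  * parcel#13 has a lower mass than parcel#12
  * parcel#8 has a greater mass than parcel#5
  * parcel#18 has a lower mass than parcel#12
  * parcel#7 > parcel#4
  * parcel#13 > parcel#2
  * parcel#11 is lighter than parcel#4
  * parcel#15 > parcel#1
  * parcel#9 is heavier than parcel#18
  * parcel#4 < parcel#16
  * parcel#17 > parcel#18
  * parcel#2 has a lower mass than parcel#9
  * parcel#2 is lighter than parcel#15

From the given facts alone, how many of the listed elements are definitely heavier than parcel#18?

9

The elements the relations force above parcel#18 are parcel#2, parcel#5, parcel#8, parcel#13, parcel#16, parcel#15, parcel#12, parcel#17, parcel#9 — no chain reaches any other.
That is 9.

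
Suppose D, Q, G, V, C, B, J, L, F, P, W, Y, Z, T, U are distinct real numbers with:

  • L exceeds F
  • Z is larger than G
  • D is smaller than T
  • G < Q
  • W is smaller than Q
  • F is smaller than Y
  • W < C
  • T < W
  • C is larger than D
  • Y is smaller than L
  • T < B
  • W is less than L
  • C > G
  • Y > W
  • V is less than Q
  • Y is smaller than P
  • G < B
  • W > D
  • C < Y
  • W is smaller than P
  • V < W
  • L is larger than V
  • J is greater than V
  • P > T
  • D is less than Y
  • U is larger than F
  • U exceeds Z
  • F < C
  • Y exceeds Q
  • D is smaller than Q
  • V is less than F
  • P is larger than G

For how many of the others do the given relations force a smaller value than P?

9

From P the given relations immediately reach T, G, W, Y.
From those, D, V, F, C, Q — 9 in total.
Nothing else is reachable below P; 9 in all.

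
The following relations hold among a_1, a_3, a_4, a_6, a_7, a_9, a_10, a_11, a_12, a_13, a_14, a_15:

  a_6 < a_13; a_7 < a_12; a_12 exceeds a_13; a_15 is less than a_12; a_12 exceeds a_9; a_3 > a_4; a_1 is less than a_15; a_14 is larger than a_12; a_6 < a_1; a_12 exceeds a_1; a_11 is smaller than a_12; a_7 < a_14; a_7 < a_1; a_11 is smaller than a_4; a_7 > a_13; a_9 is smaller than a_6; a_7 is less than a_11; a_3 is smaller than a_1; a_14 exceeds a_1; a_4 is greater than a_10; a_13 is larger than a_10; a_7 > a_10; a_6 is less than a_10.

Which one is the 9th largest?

Chaining the given pairs: a_9 < a_6 < a_10 < a_13 < a_7 < a_11 < a_4 < a_3 < a_1 < a_15 < a_12 < a_14.
The 9th largest is a_13.

a_13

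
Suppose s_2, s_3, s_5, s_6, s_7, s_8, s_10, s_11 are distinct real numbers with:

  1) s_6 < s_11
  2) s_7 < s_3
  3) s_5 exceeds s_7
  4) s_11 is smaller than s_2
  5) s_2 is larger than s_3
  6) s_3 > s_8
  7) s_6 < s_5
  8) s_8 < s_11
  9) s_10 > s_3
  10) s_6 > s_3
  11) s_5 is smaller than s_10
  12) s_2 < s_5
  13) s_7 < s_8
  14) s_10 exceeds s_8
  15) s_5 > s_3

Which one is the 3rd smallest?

s_3

The consecutive relations fix a unique order: s_7 < s_8 < s_3 < s_6 < s_11 < s_2 < s_5 < s_10.
The 3rd smallest is s_3.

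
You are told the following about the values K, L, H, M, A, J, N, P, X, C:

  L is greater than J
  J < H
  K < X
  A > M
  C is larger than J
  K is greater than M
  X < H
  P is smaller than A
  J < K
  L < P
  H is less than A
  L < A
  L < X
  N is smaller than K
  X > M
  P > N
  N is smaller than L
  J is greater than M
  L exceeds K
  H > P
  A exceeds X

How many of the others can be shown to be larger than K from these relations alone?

Directly above K: L, X.
One step further: P, H, A (5 so far).
No other element is forced above K by the given relations, so the count is 5.

5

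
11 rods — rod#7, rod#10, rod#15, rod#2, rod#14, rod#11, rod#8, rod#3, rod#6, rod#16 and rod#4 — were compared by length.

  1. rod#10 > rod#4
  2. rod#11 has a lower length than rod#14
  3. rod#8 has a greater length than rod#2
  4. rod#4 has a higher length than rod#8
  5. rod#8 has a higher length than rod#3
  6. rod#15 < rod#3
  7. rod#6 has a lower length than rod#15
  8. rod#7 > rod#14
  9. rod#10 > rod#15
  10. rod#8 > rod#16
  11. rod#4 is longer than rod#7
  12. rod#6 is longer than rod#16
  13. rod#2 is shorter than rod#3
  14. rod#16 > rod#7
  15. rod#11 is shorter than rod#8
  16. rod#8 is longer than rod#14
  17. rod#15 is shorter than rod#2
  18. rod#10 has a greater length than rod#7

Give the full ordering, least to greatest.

The consecutive links are each given: rod#11 < rod#14; rod#14 < rod#7; rod#7 < rod#16; rod#16 < rod#6; rod#6 < rod#15; rod#15 < rod#2; rod#2 < rod#3; rod#3 < rod#8; rod#8 < rod#4; rod#4 < rod#10.

rod#11 < rod#14 < rod#7 < rod#16 < rod#6 < rod#15 < rod#2 < rod#3 < rod#8 < rod#4 < rod#10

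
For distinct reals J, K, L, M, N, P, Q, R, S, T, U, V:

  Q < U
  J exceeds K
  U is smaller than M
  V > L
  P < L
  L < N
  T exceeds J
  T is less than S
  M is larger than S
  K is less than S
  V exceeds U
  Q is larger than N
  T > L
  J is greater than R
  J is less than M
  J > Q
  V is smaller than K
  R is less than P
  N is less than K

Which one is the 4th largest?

Piecing the relations together gives one ordering: R < P < L < N < Q < U < V < K < J < T < S < M.
Counting 4 from the largest end gives J.

J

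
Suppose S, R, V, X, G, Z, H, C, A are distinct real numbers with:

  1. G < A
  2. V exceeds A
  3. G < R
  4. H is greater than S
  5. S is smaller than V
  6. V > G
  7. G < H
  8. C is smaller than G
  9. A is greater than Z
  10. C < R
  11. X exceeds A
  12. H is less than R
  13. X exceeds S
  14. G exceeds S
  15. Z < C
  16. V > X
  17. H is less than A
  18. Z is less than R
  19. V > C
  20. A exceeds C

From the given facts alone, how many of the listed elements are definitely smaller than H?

4

From H the given relations immediately reach S, G.
From those, C — 3 in total.
From those, Z — 4 in total.
Nothing else is reachable below H; 4 in all.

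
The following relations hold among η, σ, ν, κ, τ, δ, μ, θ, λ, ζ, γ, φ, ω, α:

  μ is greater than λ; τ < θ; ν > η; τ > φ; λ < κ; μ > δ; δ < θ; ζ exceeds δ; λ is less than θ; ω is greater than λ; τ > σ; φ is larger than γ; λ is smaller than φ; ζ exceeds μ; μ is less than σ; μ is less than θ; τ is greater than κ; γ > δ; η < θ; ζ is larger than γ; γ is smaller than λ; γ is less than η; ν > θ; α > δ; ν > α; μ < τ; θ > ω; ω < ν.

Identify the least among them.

α is not least since δ < α; γ is not least since δ < γ; λ is not least since γ < λ; φ is not least since λ < φ; μ is not least since δ < μ; ω is not least since λ < ω; κ is not least since λ < κ; ζ is not least since δ < ζ; η is not least since γ < η; σ is not least since μ < σ; τ is not least since φ < τ; θ is not least since ω < θ; ν is not least since θ < ν.
Only δ has nothing below it, so δ is the least.

δ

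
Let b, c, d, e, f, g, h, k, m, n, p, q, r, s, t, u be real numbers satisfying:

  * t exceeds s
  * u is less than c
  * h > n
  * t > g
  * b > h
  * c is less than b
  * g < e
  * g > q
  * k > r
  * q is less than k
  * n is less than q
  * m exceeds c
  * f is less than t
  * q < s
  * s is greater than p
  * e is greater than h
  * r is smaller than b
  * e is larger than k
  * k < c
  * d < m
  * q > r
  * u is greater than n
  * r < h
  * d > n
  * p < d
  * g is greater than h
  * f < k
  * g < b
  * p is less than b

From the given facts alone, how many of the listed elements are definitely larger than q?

8

From q the given relations immediately reach k, s, g.
From those, c, e, b, t — 7 in total.
From those, m — 8 in total.
No other element is forced above q by the given relations, so the count is 8.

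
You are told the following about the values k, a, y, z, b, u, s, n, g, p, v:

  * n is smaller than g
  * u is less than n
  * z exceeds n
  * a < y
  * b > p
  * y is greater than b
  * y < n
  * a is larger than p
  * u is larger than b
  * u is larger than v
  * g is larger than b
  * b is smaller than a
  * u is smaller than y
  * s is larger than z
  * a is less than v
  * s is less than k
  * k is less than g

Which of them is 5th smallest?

Chaining the given pairs: p < b < a < v < u < y < n < z < s < k < g.
The 5th smallest is u.

u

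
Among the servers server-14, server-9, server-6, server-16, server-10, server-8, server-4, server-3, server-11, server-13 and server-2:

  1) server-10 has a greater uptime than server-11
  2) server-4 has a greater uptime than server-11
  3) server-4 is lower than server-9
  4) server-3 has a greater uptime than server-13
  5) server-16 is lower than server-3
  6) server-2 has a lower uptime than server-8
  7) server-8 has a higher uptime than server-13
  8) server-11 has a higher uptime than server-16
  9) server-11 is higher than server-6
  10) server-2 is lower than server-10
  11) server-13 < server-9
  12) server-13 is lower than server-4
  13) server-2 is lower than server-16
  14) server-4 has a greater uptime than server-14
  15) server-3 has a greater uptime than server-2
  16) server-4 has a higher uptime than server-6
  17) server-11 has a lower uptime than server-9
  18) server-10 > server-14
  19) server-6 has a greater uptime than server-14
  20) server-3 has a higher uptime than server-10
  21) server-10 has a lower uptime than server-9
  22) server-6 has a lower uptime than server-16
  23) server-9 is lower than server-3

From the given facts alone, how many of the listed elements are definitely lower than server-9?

8

Directly below server-9: server-13, server-11, server-10, server-4.
One step further: server-14, server-6, server-2, server-16 (8 so far).
Nothing else is reachable below server-9; 8 in all.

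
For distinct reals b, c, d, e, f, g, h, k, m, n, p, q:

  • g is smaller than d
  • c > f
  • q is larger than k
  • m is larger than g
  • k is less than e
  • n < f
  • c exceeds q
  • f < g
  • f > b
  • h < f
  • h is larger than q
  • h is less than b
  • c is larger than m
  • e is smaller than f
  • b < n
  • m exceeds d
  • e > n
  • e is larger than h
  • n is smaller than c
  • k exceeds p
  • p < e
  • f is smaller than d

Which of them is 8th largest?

b

Piecing the relations together gives one ordering: p < k < q < h < b < n < e < f < g < d < m < c.
The 8th largest is b.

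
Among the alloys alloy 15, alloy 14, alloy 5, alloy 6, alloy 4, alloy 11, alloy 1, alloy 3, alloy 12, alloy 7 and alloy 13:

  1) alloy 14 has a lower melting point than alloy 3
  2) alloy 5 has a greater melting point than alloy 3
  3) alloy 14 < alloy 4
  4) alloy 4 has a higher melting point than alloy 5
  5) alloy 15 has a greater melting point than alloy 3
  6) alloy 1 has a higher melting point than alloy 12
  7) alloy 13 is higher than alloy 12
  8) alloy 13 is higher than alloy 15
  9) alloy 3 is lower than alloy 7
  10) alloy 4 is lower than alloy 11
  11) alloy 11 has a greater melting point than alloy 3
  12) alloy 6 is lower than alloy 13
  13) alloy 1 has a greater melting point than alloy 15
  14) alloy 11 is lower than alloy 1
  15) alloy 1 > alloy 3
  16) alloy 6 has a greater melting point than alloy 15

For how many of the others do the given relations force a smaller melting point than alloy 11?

The elements the relations force below alloy 11 are alloy 14, alloy 3, alloy 5, alloy 4 — no chain reaches any other.
That is 4.

4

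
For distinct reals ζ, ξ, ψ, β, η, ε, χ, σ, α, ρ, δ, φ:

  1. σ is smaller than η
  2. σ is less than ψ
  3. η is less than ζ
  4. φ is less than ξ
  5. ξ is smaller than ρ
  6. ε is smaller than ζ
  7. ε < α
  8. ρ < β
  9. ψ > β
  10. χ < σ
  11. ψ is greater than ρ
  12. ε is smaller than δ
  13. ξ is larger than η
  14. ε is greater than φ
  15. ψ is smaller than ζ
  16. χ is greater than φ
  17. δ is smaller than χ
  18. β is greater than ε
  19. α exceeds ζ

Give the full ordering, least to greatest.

The consecutive links are each given: φ < ε; ε < δ; δ < χ; χ < σ; σ < η; η < ξ; ξ < ρ; ρ < β; β < ψ; ψ < ζ; ζ < α.

φ < ε < δ < χ < σ < η < ξ < ρ < β < ψ < ζ < α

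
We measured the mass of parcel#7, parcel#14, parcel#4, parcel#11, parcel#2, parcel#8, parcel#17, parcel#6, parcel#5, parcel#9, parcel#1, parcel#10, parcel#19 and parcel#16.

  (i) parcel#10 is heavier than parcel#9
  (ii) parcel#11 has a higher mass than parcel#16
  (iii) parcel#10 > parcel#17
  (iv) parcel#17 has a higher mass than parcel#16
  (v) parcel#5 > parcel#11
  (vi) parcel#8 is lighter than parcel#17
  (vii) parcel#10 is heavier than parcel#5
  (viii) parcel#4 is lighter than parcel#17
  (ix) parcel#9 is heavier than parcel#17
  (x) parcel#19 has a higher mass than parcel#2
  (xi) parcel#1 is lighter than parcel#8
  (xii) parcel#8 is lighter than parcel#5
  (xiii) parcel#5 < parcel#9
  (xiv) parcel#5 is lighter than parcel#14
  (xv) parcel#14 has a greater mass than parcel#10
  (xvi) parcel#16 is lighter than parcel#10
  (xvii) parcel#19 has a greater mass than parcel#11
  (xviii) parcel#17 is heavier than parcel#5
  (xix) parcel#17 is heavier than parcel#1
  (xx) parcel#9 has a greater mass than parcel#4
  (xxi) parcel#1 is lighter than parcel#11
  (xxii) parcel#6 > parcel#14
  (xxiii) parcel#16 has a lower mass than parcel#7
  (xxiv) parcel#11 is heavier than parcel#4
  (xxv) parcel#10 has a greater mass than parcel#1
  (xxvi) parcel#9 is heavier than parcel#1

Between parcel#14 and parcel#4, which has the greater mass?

parcel#4 < parcel#11 and parcel#11 < parcel#5 give parcel#4 < parcel#5.
Then parcel#5 < parcel#17 extends the chain to parcel#17.
Then parcel#17 < parcel#9 extends the chain to parcel#9.
Then parcel#9 < parcel#10 extends the chain to parcel#10.
With parcel#10 < parcel#14: parcel#4 < parcel#11 < parcel#5 < parcel#17 < parcel#9 < parcel#10 < parcel#14.
So parcel#4 < parcel#14; parcel#14 is the heavier of the two.

parcel#14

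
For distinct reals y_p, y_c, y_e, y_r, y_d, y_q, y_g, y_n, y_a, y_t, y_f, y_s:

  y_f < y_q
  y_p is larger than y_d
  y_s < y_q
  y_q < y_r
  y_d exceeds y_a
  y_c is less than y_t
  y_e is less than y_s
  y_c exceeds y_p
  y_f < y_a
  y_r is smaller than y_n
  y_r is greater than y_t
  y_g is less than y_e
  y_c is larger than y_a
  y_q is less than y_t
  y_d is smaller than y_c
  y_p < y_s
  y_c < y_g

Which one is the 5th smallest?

Piecing the relations together gives one ordering: y_f < y_a < y_d < y_p < y_c < y_g < y_e < y_s < y_q < y_t < y_r < y_n.
Counting 5 from the smallest end gives y_c.

y_c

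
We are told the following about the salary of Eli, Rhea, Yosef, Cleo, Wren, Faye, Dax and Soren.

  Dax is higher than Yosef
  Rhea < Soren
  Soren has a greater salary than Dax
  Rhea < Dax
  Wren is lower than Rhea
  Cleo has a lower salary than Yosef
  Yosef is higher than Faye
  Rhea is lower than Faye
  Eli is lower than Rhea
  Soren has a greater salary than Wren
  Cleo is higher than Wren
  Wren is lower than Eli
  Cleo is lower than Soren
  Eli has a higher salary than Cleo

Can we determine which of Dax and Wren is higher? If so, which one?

Dax

Link the given pairs in sequence: Wren < Eli; Eli < Rhea; Rhea < Faye; Faye < Yosef; Yosef < Dax.
Chaining these gives Wren < Eli < Rhea < Faye < Yosef < Dax.
So Dax is higher.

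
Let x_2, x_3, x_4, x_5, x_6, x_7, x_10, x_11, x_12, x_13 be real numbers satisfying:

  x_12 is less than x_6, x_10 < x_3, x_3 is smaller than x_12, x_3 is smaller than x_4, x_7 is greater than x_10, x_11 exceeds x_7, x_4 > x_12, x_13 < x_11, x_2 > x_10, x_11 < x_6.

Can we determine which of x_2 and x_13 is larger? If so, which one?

Following every chain through x_13: above x_13 we get x_11, x_6.
x_2 is not reached, and no chain runs the other way from x_2 to x_13.
So the given relations leave the order of x_13 and x_2 undetermined.

undetermined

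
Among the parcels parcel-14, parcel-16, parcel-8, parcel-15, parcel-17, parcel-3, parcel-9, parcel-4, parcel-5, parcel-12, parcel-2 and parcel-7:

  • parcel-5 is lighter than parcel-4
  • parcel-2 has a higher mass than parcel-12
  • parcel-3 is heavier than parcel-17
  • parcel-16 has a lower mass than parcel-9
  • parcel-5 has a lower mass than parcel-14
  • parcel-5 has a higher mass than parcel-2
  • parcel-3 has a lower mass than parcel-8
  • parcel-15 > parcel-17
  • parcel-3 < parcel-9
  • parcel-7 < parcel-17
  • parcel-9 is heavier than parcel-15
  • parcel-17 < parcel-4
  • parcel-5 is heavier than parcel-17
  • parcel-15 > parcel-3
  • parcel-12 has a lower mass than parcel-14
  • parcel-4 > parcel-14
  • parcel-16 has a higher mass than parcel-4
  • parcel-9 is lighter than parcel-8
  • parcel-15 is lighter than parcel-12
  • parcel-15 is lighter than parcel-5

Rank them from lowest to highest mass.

Each adjacent pair is fixed by a given relation: parcel-7 < parcel-17; parcel-17 < parcel-3; parcel-3 < parcel-15; parcel-15 < parcel-12; parcel-12 < parcel-2; parcel-2 < parcel-5; parcel-5 < parcel-14; parcel-14 < parcel-4; parcel-4 < parcel-16; parcel-16 < parcel-9; parcel-9 < parcel-8. Chaining them end to end gives the full order.

parcel-7 < parcel-17 < parcel-3 < parcel-15 < parcel-12 < parcel-2 < parcel-5 < parcel-14 < parcel-4 < parcel-16 < parcel-9 < parcel-8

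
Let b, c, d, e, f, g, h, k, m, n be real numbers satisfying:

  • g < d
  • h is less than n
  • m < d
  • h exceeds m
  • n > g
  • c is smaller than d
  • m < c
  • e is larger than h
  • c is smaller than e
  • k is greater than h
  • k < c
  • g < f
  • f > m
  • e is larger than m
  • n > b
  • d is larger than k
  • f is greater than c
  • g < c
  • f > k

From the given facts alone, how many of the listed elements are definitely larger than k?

4

The elements the relations force above k are c, f, d, e — no chain reaches any other.
That is 4.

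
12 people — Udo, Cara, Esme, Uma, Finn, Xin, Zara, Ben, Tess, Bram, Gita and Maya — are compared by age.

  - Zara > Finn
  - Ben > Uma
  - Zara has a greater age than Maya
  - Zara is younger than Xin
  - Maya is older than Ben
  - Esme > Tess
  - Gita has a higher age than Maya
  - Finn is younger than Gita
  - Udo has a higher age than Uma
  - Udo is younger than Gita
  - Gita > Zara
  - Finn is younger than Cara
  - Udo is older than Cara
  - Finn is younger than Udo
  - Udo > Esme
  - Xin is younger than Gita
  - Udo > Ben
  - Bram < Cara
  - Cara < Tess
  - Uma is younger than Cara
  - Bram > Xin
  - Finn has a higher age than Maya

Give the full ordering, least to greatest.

Uma < Ben < Maya < Finn < Zara < Xin < Bram < Cara < Tess < Esme < Udo < Gita

The consecutive links are each given: Uma < Ben; Ben < Maya; Maya < Finn; Finn < Zara; Zara < Xin; Xin < Bram; Bram < Cara; Cara < Tess; Tess < Esme; Esme < Udo; Udo < Gita.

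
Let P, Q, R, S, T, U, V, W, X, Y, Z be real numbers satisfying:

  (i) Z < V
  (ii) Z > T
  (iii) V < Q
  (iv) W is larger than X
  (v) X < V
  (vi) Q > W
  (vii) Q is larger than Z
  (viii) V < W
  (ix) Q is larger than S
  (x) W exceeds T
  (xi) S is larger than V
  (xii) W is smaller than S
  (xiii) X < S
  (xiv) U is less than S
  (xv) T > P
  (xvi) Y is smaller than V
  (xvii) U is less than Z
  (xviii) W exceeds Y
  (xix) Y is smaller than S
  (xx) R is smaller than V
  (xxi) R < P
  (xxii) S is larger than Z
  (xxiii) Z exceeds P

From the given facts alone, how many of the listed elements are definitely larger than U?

From U the given relations immediately reach Z, S.
From those, V, Q — 4 in total.
From those, W — 5 in total.
Nothing else is reachable above U; 5 in all.

5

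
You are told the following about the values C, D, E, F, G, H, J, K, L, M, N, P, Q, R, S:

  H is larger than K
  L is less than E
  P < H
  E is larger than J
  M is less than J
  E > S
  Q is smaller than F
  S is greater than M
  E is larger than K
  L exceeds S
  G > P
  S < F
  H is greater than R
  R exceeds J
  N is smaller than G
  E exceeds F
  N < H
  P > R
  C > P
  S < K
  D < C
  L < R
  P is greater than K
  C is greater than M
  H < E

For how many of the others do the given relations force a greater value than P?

4

Directly above P: C, H, G.
One step further: E (4 so far).
No other element is forced above P by the given relations, so the count is 4.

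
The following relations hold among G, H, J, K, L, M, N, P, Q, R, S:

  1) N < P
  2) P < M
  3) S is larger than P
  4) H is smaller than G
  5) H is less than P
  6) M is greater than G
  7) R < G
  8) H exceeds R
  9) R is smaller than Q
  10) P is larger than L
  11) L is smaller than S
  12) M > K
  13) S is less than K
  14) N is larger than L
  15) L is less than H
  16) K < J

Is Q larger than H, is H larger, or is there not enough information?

undetermined

Following every chain through Q: below Q we get R.
H is not reached, and no chain runs the other way from H to Q.
So the given relations leave the order of Q and H undetermined.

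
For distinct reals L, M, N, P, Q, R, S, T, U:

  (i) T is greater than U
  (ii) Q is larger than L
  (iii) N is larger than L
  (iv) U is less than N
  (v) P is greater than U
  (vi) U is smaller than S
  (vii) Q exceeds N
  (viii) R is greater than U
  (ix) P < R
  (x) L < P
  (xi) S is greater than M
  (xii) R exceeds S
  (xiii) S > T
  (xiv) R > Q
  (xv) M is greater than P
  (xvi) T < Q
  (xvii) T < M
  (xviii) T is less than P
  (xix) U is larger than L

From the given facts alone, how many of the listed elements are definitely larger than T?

5

From T the given relations immediately reach P, M, Q, S.
From those, R — 5 in total.
No other element is forced above T by the given relations, so the count is 5.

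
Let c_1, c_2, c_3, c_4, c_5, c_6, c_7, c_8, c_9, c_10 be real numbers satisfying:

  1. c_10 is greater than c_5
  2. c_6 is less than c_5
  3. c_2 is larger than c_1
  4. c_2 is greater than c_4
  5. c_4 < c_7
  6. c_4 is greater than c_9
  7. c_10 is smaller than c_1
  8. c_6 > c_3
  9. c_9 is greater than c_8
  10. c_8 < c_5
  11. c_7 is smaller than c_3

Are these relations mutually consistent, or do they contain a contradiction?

The single ordering c_8 < c_9 < c_4 < c_7 < c_3 < c_6 < c_5 < c_10 < c_1 < c_2 satisfies every listed relation, so no contradiction arises.

consistent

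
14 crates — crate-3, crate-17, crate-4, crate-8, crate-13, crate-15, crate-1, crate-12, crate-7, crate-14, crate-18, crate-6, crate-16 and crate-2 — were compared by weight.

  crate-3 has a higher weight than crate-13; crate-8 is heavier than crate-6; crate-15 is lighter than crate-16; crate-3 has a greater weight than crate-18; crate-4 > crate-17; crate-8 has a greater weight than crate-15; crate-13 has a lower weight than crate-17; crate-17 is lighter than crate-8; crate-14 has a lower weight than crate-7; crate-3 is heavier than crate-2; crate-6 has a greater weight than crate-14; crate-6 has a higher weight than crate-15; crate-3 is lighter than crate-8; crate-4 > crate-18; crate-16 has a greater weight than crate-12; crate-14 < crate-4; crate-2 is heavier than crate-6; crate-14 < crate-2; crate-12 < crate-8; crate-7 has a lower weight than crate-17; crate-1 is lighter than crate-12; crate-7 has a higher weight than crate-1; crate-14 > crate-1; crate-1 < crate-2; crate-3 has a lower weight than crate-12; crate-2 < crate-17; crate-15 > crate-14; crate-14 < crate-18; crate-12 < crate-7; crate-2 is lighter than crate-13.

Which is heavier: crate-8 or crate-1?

crate-8

Link the given pairs in sequence: crate-1 < crate-14; crate-14 < crate-15; crate-15 < crate-6; crate-6 < crate-2; crate-2 < crate-13; crate-13 < crate-3; crate-3 < crate-12; crate-12 < crate-7; crate-7 < crate-17; crate-17 < crate-8.
Chaining these gives crate-1 < crate-14 < crate-15 < crate-6 < crate-2 < crate-13 < crate-3 < crate-12 < crate-7 < crate-17 < crate-8.
So crate-1 < crate-8; crate-8 is the heavier of the two.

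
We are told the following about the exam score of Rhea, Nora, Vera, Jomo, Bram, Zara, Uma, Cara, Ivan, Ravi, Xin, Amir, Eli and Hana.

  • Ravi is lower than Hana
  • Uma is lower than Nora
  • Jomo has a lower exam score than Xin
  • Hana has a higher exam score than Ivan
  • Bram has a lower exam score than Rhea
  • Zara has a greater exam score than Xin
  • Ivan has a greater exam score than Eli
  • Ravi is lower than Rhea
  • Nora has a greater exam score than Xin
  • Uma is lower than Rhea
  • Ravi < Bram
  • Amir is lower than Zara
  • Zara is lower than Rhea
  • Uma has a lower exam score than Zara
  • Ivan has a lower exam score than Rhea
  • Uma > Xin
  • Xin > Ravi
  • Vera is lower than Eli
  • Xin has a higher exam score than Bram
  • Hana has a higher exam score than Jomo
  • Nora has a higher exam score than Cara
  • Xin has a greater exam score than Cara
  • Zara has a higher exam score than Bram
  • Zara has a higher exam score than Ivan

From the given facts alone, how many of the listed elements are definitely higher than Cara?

The elements the relations force above Cara are Xin, Uma, Zara, Nora, Rhea — no chain reaches any other.
That is 5.

5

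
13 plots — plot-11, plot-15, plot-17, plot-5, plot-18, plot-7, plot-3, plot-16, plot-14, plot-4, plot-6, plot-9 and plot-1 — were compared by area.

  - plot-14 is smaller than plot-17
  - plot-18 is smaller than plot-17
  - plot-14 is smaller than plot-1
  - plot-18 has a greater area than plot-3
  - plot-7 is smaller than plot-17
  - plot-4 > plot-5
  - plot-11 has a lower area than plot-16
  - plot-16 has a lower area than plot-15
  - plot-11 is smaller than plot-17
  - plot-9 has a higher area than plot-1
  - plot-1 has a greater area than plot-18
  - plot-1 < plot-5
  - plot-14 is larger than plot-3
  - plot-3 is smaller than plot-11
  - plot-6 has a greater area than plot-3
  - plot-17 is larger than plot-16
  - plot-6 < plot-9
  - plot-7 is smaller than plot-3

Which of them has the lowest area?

plot-7

plot-3 is not least since plot-7 < plot-3; plot-11 is not least since plot-3 < plot-11; plot-14 is not least since plot-3 < plot-14; plot-16 is not least since plot-11 < plot-16; plot-18 is not least since plot-3 < plot-18; plot-17 is not least since plot-16 < plot-17; plot-1 is not least since plot-14 < plot-1; plot-5 is not least since plot-1 < plot-5; plot-4 is not least since plot-5 < plot-4; plot-15 is not least since plot-16 < plot-15; plot-6 is not least since plot-3 < plot-6; plot-9 is not least since plot-6 < plot-9.
Only plot-7 has nothing below it, so plot-7 is the lowest area.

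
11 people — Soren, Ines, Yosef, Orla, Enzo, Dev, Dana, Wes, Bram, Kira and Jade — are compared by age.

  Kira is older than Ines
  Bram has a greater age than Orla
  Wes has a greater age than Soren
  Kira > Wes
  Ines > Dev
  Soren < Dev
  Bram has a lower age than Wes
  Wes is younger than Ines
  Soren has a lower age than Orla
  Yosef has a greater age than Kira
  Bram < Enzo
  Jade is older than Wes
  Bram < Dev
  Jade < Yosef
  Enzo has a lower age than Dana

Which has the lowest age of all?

Orla is not least since Soren < Orla; Bram is not least since Orla < Bram; Enzo is not least since Bram < Enzo; Wes is not least since Bram < Wes; Dev is not least since Soren < Dev; Ines is not least since Wes < Ines; Jade is not least since Wes < Jade; Kira is not least since Ines < Kira; Dana is not least since Enzo < Dana; Yosef is not least since Jade < Yosef.
Only Soren has nothing below it, so Soren is the lowest age.

Soren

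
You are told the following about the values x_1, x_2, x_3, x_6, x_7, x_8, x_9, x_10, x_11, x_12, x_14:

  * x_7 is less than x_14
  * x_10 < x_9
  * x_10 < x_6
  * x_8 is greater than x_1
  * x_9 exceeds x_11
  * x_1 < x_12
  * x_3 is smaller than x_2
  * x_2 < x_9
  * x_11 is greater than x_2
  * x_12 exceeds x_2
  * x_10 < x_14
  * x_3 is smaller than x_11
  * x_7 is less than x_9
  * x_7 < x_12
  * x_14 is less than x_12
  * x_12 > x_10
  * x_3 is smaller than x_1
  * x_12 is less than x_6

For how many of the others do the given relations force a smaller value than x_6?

7

The elements the relations force below x_6 are x_7, x_3, x_10, x_14, x_1, x_2, x_12 — no chain reaches any other.
That is 7.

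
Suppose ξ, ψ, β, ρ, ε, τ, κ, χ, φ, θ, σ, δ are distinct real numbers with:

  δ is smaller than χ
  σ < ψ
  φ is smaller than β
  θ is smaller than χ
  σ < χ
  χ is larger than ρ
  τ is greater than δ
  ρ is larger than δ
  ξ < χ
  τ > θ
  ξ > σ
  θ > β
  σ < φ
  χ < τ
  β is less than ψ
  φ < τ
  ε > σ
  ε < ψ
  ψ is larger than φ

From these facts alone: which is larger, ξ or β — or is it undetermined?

Following every chain through ξ: above ξ we get χ, τ; below ξ we get σ.
β is not reached, and no chain runs the other way from β to ξ.
So the given relations leave the order of ξ and β undetermined.

undetermined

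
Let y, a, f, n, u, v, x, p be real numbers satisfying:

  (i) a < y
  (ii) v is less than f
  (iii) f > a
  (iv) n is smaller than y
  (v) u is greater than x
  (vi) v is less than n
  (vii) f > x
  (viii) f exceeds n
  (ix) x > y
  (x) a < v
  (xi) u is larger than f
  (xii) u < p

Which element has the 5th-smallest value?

Chaining the given pairs: a < v < n < y < x < f < u < p.
Counting 5 from the smallest end gives x.

x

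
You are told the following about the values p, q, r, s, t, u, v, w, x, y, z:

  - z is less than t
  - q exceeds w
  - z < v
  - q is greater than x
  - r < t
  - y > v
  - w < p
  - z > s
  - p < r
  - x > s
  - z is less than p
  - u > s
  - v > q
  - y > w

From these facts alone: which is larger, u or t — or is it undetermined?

undetermined

Following every chain through u: below u we get s.
t is not reached, and no chain runs the other way from t to u.
So the given relations leave the order of u and t undetermined.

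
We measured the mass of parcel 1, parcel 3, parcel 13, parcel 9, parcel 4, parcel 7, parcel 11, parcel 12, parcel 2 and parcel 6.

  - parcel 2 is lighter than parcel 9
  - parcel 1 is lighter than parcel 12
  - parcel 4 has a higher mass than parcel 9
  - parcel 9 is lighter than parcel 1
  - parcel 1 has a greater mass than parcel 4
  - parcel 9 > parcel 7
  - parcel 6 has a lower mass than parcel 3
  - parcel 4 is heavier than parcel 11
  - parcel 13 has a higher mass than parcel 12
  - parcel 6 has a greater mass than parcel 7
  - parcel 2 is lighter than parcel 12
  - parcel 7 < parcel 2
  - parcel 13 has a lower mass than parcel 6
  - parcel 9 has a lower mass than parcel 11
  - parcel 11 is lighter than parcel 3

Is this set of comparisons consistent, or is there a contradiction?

Every relation is compatible with parcel 7 < parcel 2 < parcel 9 < parcel 11 < parcel 4 < parcel 1 < parcel 12 < parcel 13 < parcel 6 < parcel 3; the set is consistent.

consistent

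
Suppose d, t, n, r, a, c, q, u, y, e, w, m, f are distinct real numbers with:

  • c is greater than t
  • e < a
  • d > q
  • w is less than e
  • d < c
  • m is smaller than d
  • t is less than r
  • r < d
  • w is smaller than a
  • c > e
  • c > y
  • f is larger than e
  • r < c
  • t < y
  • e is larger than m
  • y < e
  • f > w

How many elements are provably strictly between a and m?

The relations place m below a. An element lies strictly between them when it is forced above m and also forced below a.
Above m: {d, e, c, f}. Below a: {t, y, w, e}.
Intersection: {e} — 1.

1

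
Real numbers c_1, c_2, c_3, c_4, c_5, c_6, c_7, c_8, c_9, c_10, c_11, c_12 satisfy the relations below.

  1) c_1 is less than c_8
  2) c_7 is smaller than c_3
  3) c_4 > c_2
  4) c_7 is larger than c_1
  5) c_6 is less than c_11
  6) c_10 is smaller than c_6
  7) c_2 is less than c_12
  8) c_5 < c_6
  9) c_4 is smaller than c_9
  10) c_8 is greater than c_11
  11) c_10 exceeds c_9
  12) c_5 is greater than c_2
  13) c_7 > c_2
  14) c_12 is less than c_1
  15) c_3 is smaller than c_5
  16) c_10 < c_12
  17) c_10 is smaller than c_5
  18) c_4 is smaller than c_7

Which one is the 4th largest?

c_5

Chaining the given pairs: c_2 < c_4 < c_9 < c_10 < c_12 < c_1 < c_7 < c_3 < c_5 < c_6 < c_11 < c_8.
Counting 4 from the largest end gives c_5.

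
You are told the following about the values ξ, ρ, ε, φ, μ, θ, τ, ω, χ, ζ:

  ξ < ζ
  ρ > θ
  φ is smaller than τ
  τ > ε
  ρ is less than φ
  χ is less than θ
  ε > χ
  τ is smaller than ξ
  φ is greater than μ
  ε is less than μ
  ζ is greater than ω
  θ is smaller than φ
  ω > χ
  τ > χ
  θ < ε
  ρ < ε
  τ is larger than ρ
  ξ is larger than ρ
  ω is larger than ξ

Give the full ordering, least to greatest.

χ < θ < ρ < ε < μ < φ < τ < ξ < ω < ζ

Nothing is placed below χ, so it is least; from there χ < θ; θ < ρ; ρ < ε; ε < μ; μ < φ; φ < τ; τ < ξ; ξ < ω; ω < ζ, each given directly.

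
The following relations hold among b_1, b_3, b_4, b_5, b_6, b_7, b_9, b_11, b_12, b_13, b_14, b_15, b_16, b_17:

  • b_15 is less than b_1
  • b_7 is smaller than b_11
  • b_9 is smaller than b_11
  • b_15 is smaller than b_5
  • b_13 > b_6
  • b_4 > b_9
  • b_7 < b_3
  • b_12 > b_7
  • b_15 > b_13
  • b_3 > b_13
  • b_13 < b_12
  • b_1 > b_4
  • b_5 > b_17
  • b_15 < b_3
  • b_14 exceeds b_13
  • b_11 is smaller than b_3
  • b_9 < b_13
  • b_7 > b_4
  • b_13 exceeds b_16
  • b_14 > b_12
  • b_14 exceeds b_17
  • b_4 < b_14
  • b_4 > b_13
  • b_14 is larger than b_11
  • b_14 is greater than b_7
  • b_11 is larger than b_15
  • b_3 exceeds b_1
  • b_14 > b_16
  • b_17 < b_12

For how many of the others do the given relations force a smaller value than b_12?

7

The elements the relations force below b_12 are b_9, b_17, b_6, b_16, b_13, b_4, b_7 — no chain reaches any other.
That is 7.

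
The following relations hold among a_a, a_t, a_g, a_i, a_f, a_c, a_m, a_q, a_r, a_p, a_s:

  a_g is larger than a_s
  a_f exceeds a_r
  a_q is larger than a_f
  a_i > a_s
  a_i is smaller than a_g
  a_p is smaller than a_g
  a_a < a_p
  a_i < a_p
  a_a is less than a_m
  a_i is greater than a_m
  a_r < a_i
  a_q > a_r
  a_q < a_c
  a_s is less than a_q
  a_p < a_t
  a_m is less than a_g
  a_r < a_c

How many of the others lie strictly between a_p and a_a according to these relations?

2

The relations place a_a below a_p. An element lies strictly between them when it is forced above a_a and also forced below a_p.
Above a_a: {a_m, a_i, a_g, a_t}. Below a_p: {a_r, a_m, a_s, a_i}.
Intersection: {a_m, a_i} — 2.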